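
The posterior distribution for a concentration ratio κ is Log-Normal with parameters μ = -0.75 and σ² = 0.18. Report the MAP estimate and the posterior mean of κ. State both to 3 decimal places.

Mode = exp(μ − σ²) = exp(-0.93) = 0.395.
Mean = exp(μ + σ²/2) = exp(-0.660) = 0.517.
The posterior is right-skewed, so the mean exceeds the mode.

MAP estimate = 0.395, posterior mean = 0.517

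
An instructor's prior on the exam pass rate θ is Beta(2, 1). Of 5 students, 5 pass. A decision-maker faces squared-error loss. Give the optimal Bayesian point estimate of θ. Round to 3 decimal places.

Posterior: Beta(2+5, 1+0) = Beta(7, 1).
Since β = 1 ≤ 1 and α > 1, the Beta density is monotone increasing on [0,1]; the mode is at 1.
Mean = 7/(7+1) = 0.875.
Squared-error loss ⇒ the optimal estimator is the posterior mean.

0.875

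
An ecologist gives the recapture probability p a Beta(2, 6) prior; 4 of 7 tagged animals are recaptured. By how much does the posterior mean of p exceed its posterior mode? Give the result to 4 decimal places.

Posterior: Beta(2+4, 6+3) = Beta(6, 9).
Mode = (6−1)/(6+9−2) = 5/13 = 0.3846.
Mean = 6/(6+9) = 6/15 = 0.4000.
Difference = 0.4000 − 0.3846 = 0.0154.

0.0154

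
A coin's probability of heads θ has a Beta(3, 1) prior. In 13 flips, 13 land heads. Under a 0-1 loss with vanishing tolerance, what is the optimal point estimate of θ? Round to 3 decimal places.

1.000

Posterior: Beta(3+13, 1+0) = Beta(16, 1).
Since β = 1 ≤ 1 and α > 1, the Beta density is monotone increasing on [0,1]; the mode is at 1.
Mean = 16/(16+1) = 0.941.
This is the posterior mode — the MAP estimate.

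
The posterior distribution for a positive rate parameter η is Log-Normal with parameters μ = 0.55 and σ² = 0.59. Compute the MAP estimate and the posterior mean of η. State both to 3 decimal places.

Mode = exp(μ − σ²) = exp(-0.04) = 0.961.
Mean = exp(μ + σ²/2) = exp(0.845) = 2.328.

η_MAP = 0.961, E[η|data] = 2.328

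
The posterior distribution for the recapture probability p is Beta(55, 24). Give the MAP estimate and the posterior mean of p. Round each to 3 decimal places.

MAP: 0.701. Posterior mean: 0.696.

Mode = (55−1)/(55+24−2) = 54/77 = 0.701.
Mean = 55/(55+24) = 55/79 = 0.696.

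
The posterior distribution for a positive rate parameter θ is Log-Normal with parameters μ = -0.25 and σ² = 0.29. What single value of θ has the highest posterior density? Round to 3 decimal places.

0.583

Mode = exp(μ − σ²) = exp(-0.54) = 0.583.
Mean = exp(μ + σ²/2) = exp(-0.105) = 0.900.
This is the posterior mode — the MAP estimate.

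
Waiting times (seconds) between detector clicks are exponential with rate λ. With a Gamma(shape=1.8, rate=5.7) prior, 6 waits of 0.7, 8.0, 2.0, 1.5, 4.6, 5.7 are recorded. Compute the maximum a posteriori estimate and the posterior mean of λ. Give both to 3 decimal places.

Σ times = 22.5. Posterior: Gamma(shape = 1.8+6 = 7.8, rate = 5.7+22.5 = 28.2).
Mode = (α−1)/β = 6.8/28.2 = 0.241.
Mean = α/β = 7.8/28.2 = 0.277.

λ_MAP = 0.241, E[λ|data] = 0.277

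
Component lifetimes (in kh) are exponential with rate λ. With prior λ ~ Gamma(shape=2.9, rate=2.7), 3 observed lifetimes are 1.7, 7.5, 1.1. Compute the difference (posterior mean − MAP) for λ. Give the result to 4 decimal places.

0.0769

Σ times = 10.3. Posterior: Gamma(shape = 2.9+3 = 5.9, rate = 2.7+10.3 = 13.0).
Mode = (α−1)/β = 4.9/13.0 = 0.3769.
Mean = α/β = 5.9/13.0 = 0.4538.
Difference = 0.4538 − 0.3769 = 0.0769.
The posterior is right-skewed, so the mean exceeds the mode.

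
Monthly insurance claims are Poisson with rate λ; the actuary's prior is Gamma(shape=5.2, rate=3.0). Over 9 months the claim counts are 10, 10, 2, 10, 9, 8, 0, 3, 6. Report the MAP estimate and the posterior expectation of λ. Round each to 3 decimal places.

MAP: 5.183. Posterior mean: 5.267.

Σ counts = 58. Posterior: Gamma(shape = 5.2+58 = 63.2, rate = 3.0+9 = 12.0).
Mode = (α−1)/β = 62.2/12.0 = 5.183.
Mean = α/β = 63.2/12.0 = 5.267.
Right-skewed posterior ⇒ mode < mean.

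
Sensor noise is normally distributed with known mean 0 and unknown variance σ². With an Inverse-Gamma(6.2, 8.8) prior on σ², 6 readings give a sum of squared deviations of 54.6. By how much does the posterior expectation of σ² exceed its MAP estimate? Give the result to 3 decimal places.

Posterior: Inverse-Gamma(shape = 6.2+6/2 = 9.2, scale = 8.8+54.6/2 = 36.1).
Mode = β/(α+1) = 36.1/10.2 = 3.539.
Mean = β/(α−1) = 36.1/8.2 = 4.402.
Difference = 4.402 − 3.539 = 0.863.
The posterior is right-skewed, so the mean exceeds the mode.

0.863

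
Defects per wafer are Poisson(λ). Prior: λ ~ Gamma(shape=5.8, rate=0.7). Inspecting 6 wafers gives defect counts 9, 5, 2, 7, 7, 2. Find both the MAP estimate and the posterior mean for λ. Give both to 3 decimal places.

MAP = 5.493; posterior mean = 5.642

Σ counts = 32. Posterior: Gamma(shape = 5.8+32 = 37.8, rate = 0.7+6 = 6.7).
Mode = (α−1)/β = 36.8/6.7 = 5.493.
Mean = α/β = 37.8/6.7 = 5.642.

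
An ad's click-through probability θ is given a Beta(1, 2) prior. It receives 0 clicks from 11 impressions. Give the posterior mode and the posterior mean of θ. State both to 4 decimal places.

MAP = 0.0000; posterior mean = 0.0714

Posterior: Beta(1+0, 2+11) = Beta(1, 13).
Since α = 1 ≤ 1 and β > 1, the Beta density is monotone decreasing on [0,1]; the mode is at 0.
Mean = 1/(1+13) = 0.0714.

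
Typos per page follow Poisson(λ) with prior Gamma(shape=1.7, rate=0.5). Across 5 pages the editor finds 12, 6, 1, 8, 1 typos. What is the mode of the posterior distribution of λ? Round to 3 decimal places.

5.218

Σ counts = 28. Posterior: Gamma(shape = 1.7+28 = 29.7, rate = 0.5+5 = 5.5).
Mode = (α−1)/β = 28.7/5.5 = 5.218.
Mean = α/β = 29.7/5.5 = 5.400.
This is the posterior mode — the MAP estimate.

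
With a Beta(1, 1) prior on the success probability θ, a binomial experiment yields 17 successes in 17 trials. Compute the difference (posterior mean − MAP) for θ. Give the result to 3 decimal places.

Posterior: Beta(1+17, 1+0) = Beta(18, 1).
Since β = 1 ≤ 1 and α > 1, the Beta density is monotone increasing on [0,1]; the mode is at 1.
Mean = 18/(18+1) = 0.947.
Difference = 0.947 − 1.000 = -0.053.

-0.053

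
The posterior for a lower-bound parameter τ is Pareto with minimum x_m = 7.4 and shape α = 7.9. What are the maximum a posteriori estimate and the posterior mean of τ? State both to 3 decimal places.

The Pareto density is strictly decreasing on [x_m, ∞), so the mode is x_m = 7.400.
Mean = α·x_m/(α−1) = 7.9·7.4/6.9 = 8.472.

MAP = 7.400, posterior mean = 8.472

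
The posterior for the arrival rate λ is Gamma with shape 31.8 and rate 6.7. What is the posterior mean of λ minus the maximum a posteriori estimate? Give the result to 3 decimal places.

Mode = (α−1)/β = 30.8/6.7 = 4.597.
Mean = α/β = 31.8/6.7 = 4.746.
Difference = 4.746 − 4.597 = 0.149.
The posterior is right-skewed, so the mean exceeds the mode.

0.149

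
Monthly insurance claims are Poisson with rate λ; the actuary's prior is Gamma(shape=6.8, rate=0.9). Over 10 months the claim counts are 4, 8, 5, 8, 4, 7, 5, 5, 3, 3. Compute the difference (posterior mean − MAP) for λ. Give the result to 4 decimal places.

0.0917

Σ counts = 52. Posterior: Gamma(shape = 6.8+52 = 58.8, rate = 0.9+10 = 10.9).
Mode = (α−1)/β = 57.8/10.9 = 5.3028.
Mean = α/β = 58.8/10.9 = 5.3945.
Difference = 5.3945 − 5.3028 = 0.0917.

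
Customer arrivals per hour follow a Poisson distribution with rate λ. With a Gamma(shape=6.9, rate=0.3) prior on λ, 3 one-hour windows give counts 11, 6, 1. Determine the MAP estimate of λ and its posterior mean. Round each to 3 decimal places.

Σ counts = 18. Posterior: Gamma(shape = 6.9+18 = 24.9, rate = 0.3+3 = 3.3).
Mode = (α−1)/β = 23.9/3.3 = 7.242.
Mean = α/β = 24.9/3.3 = 7.545.
The mean is pulled above the mode by the posterior's right skew.

MAP: 7.242. Posterior mean: 7.545.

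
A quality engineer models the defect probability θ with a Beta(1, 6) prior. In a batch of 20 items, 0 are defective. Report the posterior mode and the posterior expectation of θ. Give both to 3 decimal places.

Posterior: Beta(1+0, 6+20) = Beta(1, 26).
Since α = 1 ≤ 1 and β > 1, the Beta density is monotone decreasing on [0,1]; the mode is at 0.
Mean = 1/(1+26) = 0.037.
Right-skewed posterior ⇒ mode < mean.

posterior mode = 0.000, posterior expectation = 0.037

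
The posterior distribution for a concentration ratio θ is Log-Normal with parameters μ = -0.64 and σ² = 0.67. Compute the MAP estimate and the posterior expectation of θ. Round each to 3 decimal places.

MAP: 0.270. Posterior mean: 0.737.

Mode = exp(μ − σ²) = exp(-1.31) = 0.270.
Mean = exp(μ + σ²/2) = exp(-0.305) = 0.737.
The posterior is right-skewed, so the mean exceeds the mode.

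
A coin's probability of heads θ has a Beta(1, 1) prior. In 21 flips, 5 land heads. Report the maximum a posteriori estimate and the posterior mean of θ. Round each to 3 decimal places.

Posterior: Beta(1+5, 1+16) = Beta(6, 17).
Mode = (6−1)/(6+17−2) = 5/21 = 0.238.
Mean = 6/(6+17) = 6/23 = 0.261.

MAP = 0.238; posterior mean = 0.261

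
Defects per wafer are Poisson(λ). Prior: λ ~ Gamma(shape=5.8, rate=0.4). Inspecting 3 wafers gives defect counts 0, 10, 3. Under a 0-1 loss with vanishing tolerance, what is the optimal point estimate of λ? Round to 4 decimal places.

5.2353

Σ counts = 13. Posterior: Gamma(shape = 5.8+13 = 18.8, rate = 0.4+3 = 3.4).
Mode = (α−1)/β = 17.8/3.4 = 5.2353.
Mean = α/β = 18.8/3.4 = 5.5294.
This is the posterior mode — the MAP estimate.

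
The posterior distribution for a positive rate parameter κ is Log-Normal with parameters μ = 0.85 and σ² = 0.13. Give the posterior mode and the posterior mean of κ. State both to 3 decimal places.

Mode = exp(μ − σ²) = exp(0.72) = 2.054.
Mean = exp(μ + σ²/2) = exp(0.915) = 2.497.

MAP = 2.054; posterior mean = 2.497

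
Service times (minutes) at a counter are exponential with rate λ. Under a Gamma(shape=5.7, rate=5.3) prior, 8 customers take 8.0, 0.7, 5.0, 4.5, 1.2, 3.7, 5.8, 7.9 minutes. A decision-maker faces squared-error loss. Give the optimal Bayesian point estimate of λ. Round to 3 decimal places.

0.325

Σ times = 36.8. Posterior: Gamma(shape = 5.7+8 = 13.7, rate = 5.3+36.8 = 42.1).
Mode = (α−1)/β = 12.7/42.1 = 0.302.
Mean = α/β = 13.7/42.1 = 0.325.
Squared-error loss ⇒ the optimal estimator is the posterior mean.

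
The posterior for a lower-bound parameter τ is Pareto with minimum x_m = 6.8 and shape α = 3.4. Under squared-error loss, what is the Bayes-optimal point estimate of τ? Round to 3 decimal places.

The Pareto density is strictly decreasing on [x_m, ∞), so the mode is x_m = 6.800.
Mean = α·x_m/(α−1) = 3.4·6.8/2.4 = 9.633.
Squared-error loss ⇒ the optimal estimator is the posterior mean.

9.633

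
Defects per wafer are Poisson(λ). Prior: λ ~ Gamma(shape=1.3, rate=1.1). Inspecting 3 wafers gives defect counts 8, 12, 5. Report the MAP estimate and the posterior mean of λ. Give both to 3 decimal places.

MAP: 6.171. Posterior mean: 6.415.

Σ counts = 25. Posterior: Gamma(shape = 1.3+25 = 26.3, rate = 1.1+3 = 4.1).
Mode = (α−1)/β = 25.3/4.1 = 6.171.
Mean = α/β = 26.3/4.1 = 6.415.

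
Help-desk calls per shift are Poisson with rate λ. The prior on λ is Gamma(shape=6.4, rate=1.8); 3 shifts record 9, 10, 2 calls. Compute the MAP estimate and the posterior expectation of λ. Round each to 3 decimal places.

MAP estimate = 5.500, posterior expectation = 5.708

Σ counts = 21. Posterior: Gamma(shape = 6.4+21 = 27.4, rate = 1.8+3 = 4.8).
Mode = (α−1)/β = 26.4/4.8 = 5.500.
Mean = α/β = 27.4/4.8 = 5.708.
The mean is pulled above the mode by the posterior's right skew.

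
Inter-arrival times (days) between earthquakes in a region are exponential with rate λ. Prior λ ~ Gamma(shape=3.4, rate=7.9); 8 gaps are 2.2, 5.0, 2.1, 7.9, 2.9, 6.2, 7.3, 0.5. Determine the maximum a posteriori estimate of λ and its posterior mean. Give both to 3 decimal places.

maximum a posteriori estimate = 0.248, posterior mean = 0.271

Σ times = 34.1. Posterior: Gamma(shape = 3.4+8 = 11.4, rate = 7.9+34.1 = 42.0).
Mode = (α−1)/β = 10.4/42.0 = 0.248.
Mean = α/β = 11.4/42.0 = 0.271.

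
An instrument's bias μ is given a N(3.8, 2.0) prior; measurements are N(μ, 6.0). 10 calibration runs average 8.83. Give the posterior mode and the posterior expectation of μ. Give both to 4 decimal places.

Posterior for μ is Normal. Precision-weighted mean: (1/2.0·3.8 + 10/6.0·8.83) / (1/2.0 + 10/6.0) = 7.6692.
A Normal posterior is symmetric, so mode = mean.

MAP = 7.6692; posterior mean = 7.6692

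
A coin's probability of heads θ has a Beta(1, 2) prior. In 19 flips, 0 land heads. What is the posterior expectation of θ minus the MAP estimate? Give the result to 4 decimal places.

Posterior: Beta(1+0, 2+19) = Beta(1, 21).
Since α = 1 ≤ 1 and β > 1, the Beta density is monotone decreasing on [0,1]; the mode is at 0.
Mean = 1/(1+21) = 0.0455.
Difference = 0.0455 − 0.0000 = 0.0455.

0.0455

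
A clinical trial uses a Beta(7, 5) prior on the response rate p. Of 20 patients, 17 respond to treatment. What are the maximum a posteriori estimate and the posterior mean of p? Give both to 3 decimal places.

Posterior: Beta(7+17, 5+3) = Beta(24, 8).
Mode = (24−1)/(24+8−2) = 23/30 = 0.767.
Mean = 24/(24+8) = 24/32 = 0.750.
The mean is pulled below the mode by the posterior's left skew.

MAP = 0.767; posterior mean = 0.750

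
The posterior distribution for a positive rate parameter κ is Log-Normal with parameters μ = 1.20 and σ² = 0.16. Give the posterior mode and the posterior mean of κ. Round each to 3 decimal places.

Mode = exp(μ − σ²) = exp(1.04) = 2.829.
Mean = exp(μ + σ²/2) = exp(1.280) = 3.597.
The mean is pulled above the mode by the posterior's right skew.

MAP = 2.829; posterior mean = 3.597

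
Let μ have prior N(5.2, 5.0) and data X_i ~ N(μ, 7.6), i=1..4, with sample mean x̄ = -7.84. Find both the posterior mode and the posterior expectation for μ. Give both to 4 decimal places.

Posterior for μ is Normal. Precision-weighted mean: (1/5.0·5.2 + 4/7.6·-7.84) / (1/5.0 + 4/7.6) = -4.2493.
A Normal posterior is symmetric, so mode = mean.

MAP = -4.2493, posterior mean = -4.2493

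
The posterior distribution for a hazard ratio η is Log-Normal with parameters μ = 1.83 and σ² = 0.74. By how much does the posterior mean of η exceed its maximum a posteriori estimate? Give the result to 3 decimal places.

Mode = exp(μ − σ²) = exp(1.09) = 2.974.
Mean = exp(μ + σ²/2) = exp(2.200) = 9.025.
Difference = 9.025 − 2.974 = 6.051.
Mean > mode: the posterior has a right tail.

6.051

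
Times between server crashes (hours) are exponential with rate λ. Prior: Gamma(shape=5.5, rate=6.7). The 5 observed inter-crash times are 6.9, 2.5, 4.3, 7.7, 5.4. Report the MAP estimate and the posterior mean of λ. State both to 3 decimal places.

Σ times = 26.8. Posterior: Gamma(shape = 5.5+5 = 10.5, rate = 6.7+26.8 = 33.5).
Mode = (α−1)/β = 9.5/33.5 = 0.284.
Mean = α/β = 10.5/33.5 = 0.313.

λ_MAP = 0.284, E[λ|data] = 0.313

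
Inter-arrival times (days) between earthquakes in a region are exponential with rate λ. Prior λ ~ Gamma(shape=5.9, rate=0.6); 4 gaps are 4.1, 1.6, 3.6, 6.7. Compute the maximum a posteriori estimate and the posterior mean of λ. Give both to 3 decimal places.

Σ times = 16.0. Posterior: Gamma(shape = 5.9+4 = 9.9, rate = 0.6+16.0 = 16.6).
Mode = (α−1)/β = 8.9/16.6 = 0.536.
Mean = α/β = 9.9/16.6 = 0.596.
Mean > mode: the posterior has a right tail.

MAP: 0.536. Posterior mean: 0.596.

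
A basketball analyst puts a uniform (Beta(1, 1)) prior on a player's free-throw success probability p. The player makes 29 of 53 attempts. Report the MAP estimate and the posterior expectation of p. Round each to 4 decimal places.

p_MAP = 0.5472, E[p|data] = 0.5455

Posterior: Beta(1+29, 1+24) = Beta(30, 25).
Mode = (30−1)/(30+25−2) = 29/53 = 0.5472.
With a flat prior the MAP equals the MLE, 29/53.
Mean = 30/(30+25) = 30/55 = 0.5455.
Mode > mean: the posterior has a left tail.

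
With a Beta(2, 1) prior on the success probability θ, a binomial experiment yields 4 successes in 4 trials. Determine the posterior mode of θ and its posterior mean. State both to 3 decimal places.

Posterior: Beta(2+4, 1+0) = Beta(6, 1).
Since β = 1 ≤ 1 and α > 1, the Beta density is monotone increasing on [0,1]; the mode is at 1.
Mean = 6/(6+1) = 0.857.
Left-skewed posterior ⇒ mean < mode.

θ_MAP = 1.000, E[θ|data] = 0.857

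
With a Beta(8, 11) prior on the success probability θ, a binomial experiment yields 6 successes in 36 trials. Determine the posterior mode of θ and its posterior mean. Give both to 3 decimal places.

posterior mode = 0.245, posterior mean = 0.255

Posterior: Beta(8+6, 11+30) = Beta(14, 41).
Mode = (14−1)/(14+41−2) = 13/53 = 0.245.
Mean = 14/(14+41) = 14/55 = 0.255.
Mean > mode: the posterior has a right tail.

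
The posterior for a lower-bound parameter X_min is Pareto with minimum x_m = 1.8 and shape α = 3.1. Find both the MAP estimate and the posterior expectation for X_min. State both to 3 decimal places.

The Pareto density is strictly decreasing on [x_m, ∞), so the mode is x_m = 1.800.
Mean = α·x_m/(α−1) = 3.1·1.8/2.1 = 2.657.
The mean is pulled above the mode by the posterior's right skew.

MAP: 1.800. Posterior mean: 2.657.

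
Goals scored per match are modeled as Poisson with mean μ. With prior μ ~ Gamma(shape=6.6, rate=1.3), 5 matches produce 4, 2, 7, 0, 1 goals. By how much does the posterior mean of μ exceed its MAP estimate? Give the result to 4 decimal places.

0.1587

Σ counts = 14. Posterior: Gamma(shape = 6.6+14 = 20.6, rate = 1.3+5 = 6.3).
Mode = (α−1)/β = 19.6/6.3 = 3.1111.
Mean = α/β = 20.6/6.3 = 3.2698.
Difference = 3.2698 − 3.1111 = 0.1587.
Right-skewed posterior ⇒ mode < mean.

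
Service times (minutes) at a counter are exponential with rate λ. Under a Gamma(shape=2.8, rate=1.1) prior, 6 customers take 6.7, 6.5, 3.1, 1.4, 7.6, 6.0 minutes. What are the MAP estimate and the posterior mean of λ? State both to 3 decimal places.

Σ times = 31.3. Posterior: Gamma(shape = 2.8+6 = 8.8, rate = 1.1+31.3 = 32.4).
Mode = (α−1)/β = 7.8/32.4 = 0.241.
Mean = α/β = 8.8/32.4 = 0.272.
The mean is pulled above the mode by the posterior's right skew.

MAP: 0.241. Posterior mean: 0.272.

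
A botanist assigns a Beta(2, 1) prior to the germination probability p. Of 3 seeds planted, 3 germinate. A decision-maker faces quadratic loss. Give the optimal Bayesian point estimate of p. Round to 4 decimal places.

Posterior: Beta(2+3, 1+0) = Beta(5, 1).
Since β = 1 ≤ 1 and α > 1, the Beta density is monotone increasing on [0,1]; the mode is at 1.
Mean = 5/(5+1) = 0.8333.
Quadratic loss ⇒ the optimal estimator is the posterior mean.

0.8333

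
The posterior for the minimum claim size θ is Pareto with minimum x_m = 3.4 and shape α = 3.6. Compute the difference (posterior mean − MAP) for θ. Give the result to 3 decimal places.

1.308

The Pareto density is strictly decreasing on [x_m, ∞), so the mode is x_m = 3.400.
Mean = α·x_m/(α−1) = 3.6·3.4/2.6 = 4.708.
Difference = 4.708 − 3.400 = 1.308.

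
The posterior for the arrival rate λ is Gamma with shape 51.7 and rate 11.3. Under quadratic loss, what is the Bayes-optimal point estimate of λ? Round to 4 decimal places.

4.5752

Mode = (α−1)/β = 50.7/11.3 = 4.4867.
Mean = α/β = 51.7/11.3 = 4.5752.
Quadratic loss ⇒ the optimal estimator is the posterior mean.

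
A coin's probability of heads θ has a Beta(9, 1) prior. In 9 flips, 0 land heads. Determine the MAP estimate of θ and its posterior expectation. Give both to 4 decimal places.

Posterior: Beta(9+0, 1+9) = Beta(9, 10).
Mode = (9−1)/(9+10−2) = 8/17 = 0.4706.
Mean = 9/(9+10) = 9/19 = 0.4737.
Right-skewed posterior ⇒ mode < mean.

MAP = 0.4706, posterior mean = 0.4737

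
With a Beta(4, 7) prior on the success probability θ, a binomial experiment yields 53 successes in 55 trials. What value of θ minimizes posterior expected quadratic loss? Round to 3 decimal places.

Posterior: Beta(4+53, 7+2) = Beta(57, 9).
Mode = (57−1)/(57+9−2) = 56/64 = 0.875.
Mean = 57/(57+9) = 57/66 = 0.864.
Quadratic loss ⇒ the optimal estimator is the posterior mean.

0.864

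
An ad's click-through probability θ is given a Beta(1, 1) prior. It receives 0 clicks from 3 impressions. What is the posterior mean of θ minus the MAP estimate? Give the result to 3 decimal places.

Posterior: Beta(1+0, 1+3) = Beta(1, 4).
Since α = 1 ≤ 1 and β > 1, the Beta density is monotone decreasing on [0,1]; the mode is at 0.
Mean = 1/(1+4) = 0.200.
Difference = 0.200 − 0.000 = 0.200.
Right-skewed posterior ⇒ mode < mean.

0.200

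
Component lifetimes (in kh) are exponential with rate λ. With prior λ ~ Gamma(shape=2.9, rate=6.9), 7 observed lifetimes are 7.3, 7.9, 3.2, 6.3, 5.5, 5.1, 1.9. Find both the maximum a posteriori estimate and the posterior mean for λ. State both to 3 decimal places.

λ_MAP = 0.202, E[λ|data] = 0.224

Σ times = 37.2. Posterior: Gamma(shape = 2.9+7 = 9.9, rate = 6.9+37.2 = 44.1).
Mode = (α−1)/β = 8.9/44.1 = 0.202.
Mean = α/β = 9.9/44.1 = 0.224.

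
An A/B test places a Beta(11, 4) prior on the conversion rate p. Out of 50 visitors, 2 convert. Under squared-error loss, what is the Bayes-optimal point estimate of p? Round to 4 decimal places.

Posterior: Beta(11+2, 4+48) = Beta(13, 52).
Mode = (13−1)/(13+52−2) = 12/63 = 0.1905.
Mean = 13/(13+52) = 13/65 = 0.2000.
Squared-error loss ⇒ the optimal estimator is the posterior mean.

0.2000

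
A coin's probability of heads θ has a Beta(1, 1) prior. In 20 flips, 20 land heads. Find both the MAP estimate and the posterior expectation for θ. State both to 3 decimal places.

Posterior: Beta(1+20, 1+0) = Beta(21, 1).
Since β = 1 ≤ 1 and α > 1, the Beta density is monotone increasing on [0,1]; the mode is at 1.
Mean = 21/(21+1) = 0.955.

MAP estimate = 1.000, posterior expectation = 0.955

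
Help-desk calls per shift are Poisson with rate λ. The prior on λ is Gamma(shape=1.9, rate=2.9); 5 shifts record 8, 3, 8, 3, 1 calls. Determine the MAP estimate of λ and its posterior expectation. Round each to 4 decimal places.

Σ counts = 23. Posterior: Gamma(shape = 1.9+23 = 24.9, rate = 2.9+5 = 7.9).
Mode = (α−1)/β = 23.9/7.9 = 3.0253.
Mean = α/β = 24.9/7.9 = 3.1519.
Right-skewed posterior ⇒ mode < mean.

λ_MAP = 3.0253, E[λ|data] = 3.1519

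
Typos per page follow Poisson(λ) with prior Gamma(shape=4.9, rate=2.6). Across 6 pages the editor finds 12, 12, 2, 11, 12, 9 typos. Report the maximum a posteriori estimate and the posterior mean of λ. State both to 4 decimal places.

Σ counts = 58. Posterior: Gamma(shape = 4.9+58 = 62.9, rate = 2.6+6 = 8.6).
Mode = (α−1)/β = 61.9/8.6 = 7.1977.
Mean = α/β = 62.9/8.6 = 7.3140.

MAP = 7.1977, posterior mean = 7.3140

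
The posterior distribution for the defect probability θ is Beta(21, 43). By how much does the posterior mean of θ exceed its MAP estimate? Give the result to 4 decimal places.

Mode = (21−1)/(21+43−2) = 20/62 = 0.3226.
Mean = 21/(21+43) = 21/64 = 0.3281.
Difference = 0.3281 − 0.3226 = 0.0055.
Mean > mode: the posterior has a right tail.

0.0055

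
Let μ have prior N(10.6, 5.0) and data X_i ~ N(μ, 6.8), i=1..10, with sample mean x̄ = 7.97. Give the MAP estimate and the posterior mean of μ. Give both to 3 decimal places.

MAP = 8.285, posterior mean = 8.285

Posterior for μ is Normal. Precision-weighted mean: (1/5.0·10.6 + 10/6.8·7.97) / (1/5.0 + 10/6.8) = 8.285.
A Normal posterior is symmetric, so mode = mean.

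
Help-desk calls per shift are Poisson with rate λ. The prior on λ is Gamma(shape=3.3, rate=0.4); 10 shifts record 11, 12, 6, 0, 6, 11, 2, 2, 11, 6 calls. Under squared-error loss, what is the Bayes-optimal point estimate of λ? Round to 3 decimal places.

Σ counts = 67. Posterior: Gamma(shape = 3.3+67 = 70.3, rate = 0.4+10 = 10.4).
Mode = (α−1)/β = 69.3/10.4 = 6.663.
Mean = α/β = 70.3/10.4 = 6.760.
Squared-error loss ⇒ the optimal estimator is the posterior mean.

6.760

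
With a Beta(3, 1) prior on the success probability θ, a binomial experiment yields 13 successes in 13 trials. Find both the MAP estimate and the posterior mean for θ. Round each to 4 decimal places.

Posterior: Beta(3+13, 1+0) = Beta(16, 1).
Since β = 1 ≤ 1 and α > 1, the Beta density is monotone increasing on [0,1]; the mode is at 1.
Mean = 16/(16+1) = 0.9412.
The posterior is left-skewed, so the mode exceeds the mean.

θ_MAP = 1.0000, E[θ|data] = 0.9412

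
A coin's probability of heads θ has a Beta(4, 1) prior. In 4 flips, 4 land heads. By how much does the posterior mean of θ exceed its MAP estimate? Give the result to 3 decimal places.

Posterior: Beta(4+4, 1+0) = Beta(8, 1).
Since β = 1 ≤ 1 and α > 1, the Beta density is monotone increasing on [0,1]; the mode is at 1.
Mean = 8/(8+1) = 0.889.
Difference = 0.889 − 1.000 = -0.111.
The posterior is left-skewed, so the mode exceeds the mean.

-0.111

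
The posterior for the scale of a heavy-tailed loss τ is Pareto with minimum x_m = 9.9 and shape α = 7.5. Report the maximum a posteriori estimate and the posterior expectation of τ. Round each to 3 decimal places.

MAP = 9.900, posterior mean = 11.423

The Pareto density is strictly decreasing on [x_m, ∞), so the mode is x_m = 9.900.
Mean = α·x_m/(α−1) = 7.5·9.9/6.5 = 11.423.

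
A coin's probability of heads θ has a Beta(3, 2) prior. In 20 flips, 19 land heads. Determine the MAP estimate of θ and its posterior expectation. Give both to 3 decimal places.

Posterior: Beta(3+19, 2+1) = Beta(22, 3).
Mode = (22−1)/(22+3−2) = 21/23 = 0.913.
Mean = 22/(22+3) = 22/25 = 0.880.

MAP = 0.913; posterior mean = 0.880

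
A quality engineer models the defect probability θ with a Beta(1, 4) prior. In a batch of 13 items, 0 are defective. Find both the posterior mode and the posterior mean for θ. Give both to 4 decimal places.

Posterior: Beta(1+0, 4+13) = Beta(1, 17).
Since α = 1 ≤ 1 and β > 1, the Beta density is monotone decreasing on [0,1]; the mode is at 0.
Mean = 1/(1+17) = 0.0556.
Mean > mode: the posterior has a right tail.

θ_MAP = 0.0000, E[θ|data] = 0.0556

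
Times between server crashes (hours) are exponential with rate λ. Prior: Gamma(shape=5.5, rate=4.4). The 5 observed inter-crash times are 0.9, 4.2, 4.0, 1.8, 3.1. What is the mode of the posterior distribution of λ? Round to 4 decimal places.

0.5163

Σ times = 14.0. Posterior: Gamma(shape = 5.5+5 = 10.5, rate = 4.4+14.0 = 18.4).
Mode = (α−1)/β = 9.5/18.4 = 0.5163.
Mean = α/β = 10.5/18.4 = 0.5707.
This is the posterior mode — the MAP estimate.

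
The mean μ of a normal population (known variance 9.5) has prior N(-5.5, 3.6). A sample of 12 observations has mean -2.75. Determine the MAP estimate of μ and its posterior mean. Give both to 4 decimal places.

μ_MAP = -3.2457, E[μ|data] = -3.2457

Posterior for μ is Normal. Precision-weighted mean: (1/3.6·-5.5 + 12/9.5·-2.75) / (1/3.6 + 12/9.5) = -3.2457.
A Normal posterior is symmetric, so mode = mean.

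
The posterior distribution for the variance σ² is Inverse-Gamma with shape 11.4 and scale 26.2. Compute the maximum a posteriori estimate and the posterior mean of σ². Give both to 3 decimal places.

Mode = β/(α+1) = 26.2/12.4 = 2.113.
Mean = β/(α−1) = 26.2/10.4 = 2.519.
Mean > mode: the posterior has a right tail.

MAP: 2.113. Posterior mean: 2.519.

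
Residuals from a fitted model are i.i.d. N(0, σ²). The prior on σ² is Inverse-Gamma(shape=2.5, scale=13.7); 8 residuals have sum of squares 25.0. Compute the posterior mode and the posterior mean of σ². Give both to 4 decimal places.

Posterior: Inverse-Gamma(shape = 2.5+8/2 = 6.5, scale = 13.7+25.0/2 = 26.2).
Mode = β/(α+1) = 26.2/7.5 = 3.4933.
Mean = β/(α−1) = 26.2/5.5 = 4.7636.
The posterior is right-skewed, so the mean exceeds the mode.

MAP: 3.4933. Posterior mean: 4.7636.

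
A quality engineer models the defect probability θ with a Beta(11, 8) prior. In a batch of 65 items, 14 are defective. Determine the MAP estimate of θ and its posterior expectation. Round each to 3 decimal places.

MAP = 0.293, posterior mean = 0.298

Posterior: Beta(11+14, 8+51) = Beta(25, 59).
Mode = (25−1)/(25+59−2) = 24/82 = 0.293.
Mean = 25/(25+59) = 25/84 = 0.298.
Mean > mode: the posterior has a right tail.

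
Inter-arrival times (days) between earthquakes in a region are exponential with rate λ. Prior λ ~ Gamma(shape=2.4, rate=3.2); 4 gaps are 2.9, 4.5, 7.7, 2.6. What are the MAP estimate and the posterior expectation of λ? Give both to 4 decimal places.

λ_MAP = 0.2584, E[λ|data] = 0.3062

Σ times = 17.7. Posterior: Gamma(shape = 2.4+4 = 6.4, rate = 3.2+17.7 = 20.9).
Mode = (α−1)/β = 5.4/20.9 = 0.2584.
Mean = α/β = 6.4/20.9 = 0.3062.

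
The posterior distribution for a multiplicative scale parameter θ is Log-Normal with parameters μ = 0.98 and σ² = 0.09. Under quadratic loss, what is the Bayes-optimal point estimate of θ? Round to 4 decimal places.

Mode = exp(μ − σ²) = exp(0.89) = 2.4351.
Mean = exp(μ + σ²/2) = exp(1.025) = 2.7871.
Quadratic loss ⇒ the optimal estimator is the posterior mean.

2.7871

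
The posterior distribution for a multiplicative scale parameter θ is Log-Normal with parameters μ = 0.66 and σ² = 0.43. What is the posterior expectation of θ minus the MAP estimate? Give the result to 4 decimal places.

1.1403

Mode = exp(μ − σ²) = exp(0.23) = 1.2586.
Mean = exp(μ + σ²/2) = exp(0.875) = 2.3989.
Difference = 2.3989 − 1.2586 = 1.1403.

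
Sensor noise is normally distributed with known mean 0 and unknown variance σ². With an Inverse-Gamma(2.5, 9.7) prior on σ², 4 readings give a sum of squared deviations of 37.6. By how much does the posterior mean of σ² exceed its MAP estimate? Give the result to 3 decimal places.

Posterior: Inverse-Gamma(shape = 2.5+4/2 = 4.5, scale = 9.7+37.6/2 = 28.5).
Mode = β/(α+1) = 28.5/5.5 = 5.182.
Mean = β/(α−1) = 28.5/3.5 = 8.143.
Difference = 8.143 − 5.182 = 2.961.
Mean > mode: the posterior has a right tail.

2.961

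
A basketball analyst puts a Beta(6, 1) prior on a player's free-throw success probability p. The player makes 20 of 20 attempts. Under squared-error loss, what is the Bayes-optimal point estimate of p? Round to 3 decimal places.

Posterior: Beta(6+20, 1+0) = Beta(26, 1).
Since β = 1 ≤ 1 and α > 1, the Beta density is monotone increasing on [0,1]; the mode is at 1.
Mean = 26/(26+1) = 0.963.
Squared-error loss ⇒ the optimal estimator is the posterior mean.

0.963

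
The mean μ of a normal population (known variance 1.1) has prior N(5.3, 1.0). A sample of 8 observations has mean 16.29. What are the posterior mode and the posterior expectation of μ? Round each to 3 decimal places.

posterior mode = 14.962, posterior expectation = 14.962

Posterior for μ is Normal. Precision-weighted mean: (1/1.0·5.3 + 8/1.1·16.29) / (1/1.0 + 8/1.1) = 14.962.
A Normal posterior is symmetric, so mode = mean.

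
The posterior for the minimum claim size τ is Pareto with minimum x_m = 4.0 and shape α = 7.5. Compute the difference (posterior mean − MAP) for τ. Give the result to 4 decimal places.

The Pareto density is strictly decreasing on [x_m, ∞), so the mode is x_m = 4.0000.
Mean = α·x_m/(α−1) = 7.5·4.0/6.5 = 4.6154.
Difference = 4.6154 − 4.0000 = 0.6154.
The posterior is right-skewed, so the mean exceeds the mode.

0.6154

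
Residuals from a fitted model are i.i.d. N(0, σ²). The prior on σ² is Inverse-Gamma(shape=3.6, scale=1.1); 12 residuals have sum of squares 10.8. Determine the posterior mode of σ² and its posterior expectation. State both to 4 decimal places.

posterior mode = 0.6132, posterior expectation = 0.7558

Posterior: Inverse-Gamma(shape = 3.6+12/2 = 9.6, scale = 1.1+10.8/2 = 6.5).
Mode = β/(α+1) = 6.5/10.6 = 0.6132.
Mean = β/(α−1) = 6.5/8.6 = 0.7558.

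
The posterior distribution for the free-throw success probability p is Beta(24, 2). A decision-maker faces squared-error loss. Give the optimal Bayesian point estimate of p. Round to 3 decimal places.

Mode = (24−1)/(24+2−2) = 23/24 = 0.958.
Mean = 24/(24+2) = 24/26 = 0.923.
Squared-error loss ⇒ the optimal estimator is the posterior mean.

0.923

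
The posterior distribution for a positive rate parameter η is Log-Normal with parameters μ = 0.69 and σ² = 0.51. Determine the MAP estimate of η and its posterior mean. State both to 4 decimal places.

η_MAP = 1.1972, E[η|data] = 2.5728

Mode = exp(μ − σ²) = exp(0.18) = 1.1972.
Mean = exp(μ + σ²/2) = exp(0.945) = 2.5728.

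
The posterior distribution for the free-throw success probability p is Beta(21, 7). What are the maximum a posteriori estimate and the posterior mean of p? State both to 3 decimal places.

Mode = (21−1)/(21+7−2) = 20/26 = 0.769.
Mean = 21/(21+7) = 21/28 = 0.750.

maximum a posteriori estimate = 0.769, posterior mean = 0.750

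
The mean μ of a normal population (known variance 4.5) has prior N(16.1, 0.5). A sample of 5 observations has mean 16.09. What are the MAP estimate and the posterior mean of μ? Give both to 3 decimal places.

μ_MAP = 16.096, E[μ|data] = 16.096

Posterior for μ is Normal. Precision-weighted mean: (1/0.5·16.1 + 5/4.5·16.09) / (1/0.5 + 5/4.5) = 16.096.
A Normal posterior is symmetric, so mode = mean.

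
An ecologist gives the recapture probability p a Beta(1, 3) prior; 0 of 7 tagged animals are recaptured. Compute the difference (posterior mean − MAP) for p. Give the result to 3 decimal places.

Posterior: Beta(1+0, 3+7) = Beta(1, 10).
Since α = 1 ≤ 1 and β > 1, the Beta density is monotone decreasing on [0,1]; the mode is at 0.
Mean = 1/(1+10) = 0.091.
Difference = 0.091 − 0.000 = 0.091.
Mean > mode: the posterior has a right tail.

0.091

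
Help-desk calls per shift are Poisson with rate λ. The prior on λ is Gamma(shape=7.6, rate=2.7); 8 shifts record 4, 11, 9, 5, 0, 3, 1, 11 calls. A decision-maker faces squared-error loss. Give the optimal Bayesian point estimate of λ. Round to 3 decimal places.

Σ counts = 44. Posterior: Gamma(shape = 7.6+44 = 51.6, rate = 2.7+8 = 10.7).
Mode = (α−1)/β = 50.6/10.7 = 4.729.
Mean = α/β = 51.6/10.7 = 4.822.
Squared-error loss ⇒ the optimal estimator is the posterior mean.

4.822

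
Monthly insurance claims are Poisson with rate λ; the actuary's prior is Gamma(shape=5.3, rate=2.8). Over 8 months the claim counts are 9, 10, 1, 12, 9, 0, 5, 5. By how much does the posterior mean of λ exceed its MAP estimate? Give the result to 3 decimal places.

0.093

Σ counts = 51. Posterior: Gamma(shape = 5.3+51 = 56.3, rate = 2.8+8 = 10.8).
Mode = (α−1)/β = 55.3/10.8 = 5.120.
Mean = α/β = 56.3/10.8 = 5.213.
Difference = 5.213 − 5.120 = 0.093.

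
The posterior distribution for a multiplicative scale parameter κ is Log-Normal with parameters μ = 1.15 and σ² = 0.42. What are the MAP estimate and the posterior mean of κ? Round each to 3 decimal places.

Mode = exp(μ − σ²) = exp(0.73) = 2.075.
Mean = exp(μ + σ²/2) = exp(1.360) = 3.896.
The mean is pulled above the mode by the posterior's right skew.

MAP = 2.075; posterior mean = 3.896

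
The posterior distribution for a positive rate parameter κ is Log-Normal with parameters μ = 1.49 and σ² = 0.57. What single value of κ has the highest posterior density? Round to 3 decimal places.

2.509

Mode = exp(μ − σ²) = exp(0.92) = 2.509.
Mean = exp(μ + σ²/2) = exp(1.775) = 5.900.
This is the posterior mode — the MAP estimate.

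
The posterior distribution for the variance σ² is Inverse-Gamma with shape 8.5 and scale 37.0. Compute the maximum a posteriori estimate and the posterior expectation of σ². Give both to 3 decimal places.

Mode = β/(α+1) = 37.0/9.5 = 3.895.
Mean = β/(α−1) = 37.0/7.5 = 4.933.

MAP = 3.895; posterior mean = 4.933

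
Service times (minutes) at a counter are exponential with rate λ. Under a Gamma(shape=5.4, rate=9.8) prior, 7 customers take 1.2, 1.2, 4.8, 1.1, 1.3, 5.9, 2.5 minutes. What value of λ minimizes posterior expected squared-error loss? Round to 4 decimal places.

Σ times = 18.0. Posterior: Gamma(shape = 5.4+7 = 12.4, rate = 9.8+18.0 = 27.8).
Mode = (α−1)/β = 11.4/27.8 = 0.4101.
Mean = α/β = 12.4/27.8 = 0.4460.
Squared-error loss ⇒ the optimal estimator is the posterior mean.

0.4460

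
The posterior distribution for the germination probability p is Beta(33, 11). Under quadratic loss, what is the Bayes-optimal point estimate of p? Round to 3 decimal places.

0.750

Mode = (33−1)/(33+11−2) = 32/42 = 0.762.
Mean = 33/(33+11) = 33/44 = 0.750.
Quadratic loss ⇒ the optimal estimator is the posterior mean.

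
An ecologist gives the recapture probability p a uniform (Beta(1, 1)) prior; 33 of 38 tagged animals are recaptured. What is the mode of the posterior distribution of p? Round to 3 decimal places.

0.868

Posterior: Beta(1+33, 1+5) = Beta(34, 6).
Mode = (34−1)/(34+6−2) = 33/38 = 0.868.
With a flat prior the MAP equals the MLE, 33/38.
Mean = 34/(34+6) = 34/40 = 0.850.
This is the posterior mode — the MAP estimate.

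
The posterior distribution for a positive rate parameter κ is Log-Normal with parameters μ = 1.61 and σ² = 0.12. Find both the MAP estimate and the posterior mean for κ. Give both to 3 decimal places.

MAP: 4.437. Posterior mean: 5.312.

Mode = exp(μ − σ²) = exp(1.49) = 4.437.
Mean = exp(μ + σ²/2) = exp(1.670) = 5.312.
Right-skewed posterior ⇒ mode < mean.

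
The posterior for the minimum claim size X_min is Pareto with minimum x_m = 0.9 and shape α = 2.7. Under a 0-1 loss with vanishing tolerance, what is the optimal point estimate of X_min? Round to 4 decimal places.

The Pareto density is strictly decreasing on [x_m, ∞), so the mode is x_m = 0.9000.
Mean = α·x_m/(α−1) = 2.7·0.9/1.7 = 1.4294.
This is the posterior mode — the MAP estimate.

0.9000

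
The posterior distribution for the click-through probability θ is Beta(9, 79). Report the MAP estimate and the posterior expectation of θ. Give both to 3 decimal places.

MAP: 0.093. Posterior mean: 0.102.

Mode = (9−1)/(9+79−2) = 8/86 = 0.093.
Mean = 9/(9+79) = 9/88 = 0.102.
The mean is pulled above the mode by the posterior's right skew.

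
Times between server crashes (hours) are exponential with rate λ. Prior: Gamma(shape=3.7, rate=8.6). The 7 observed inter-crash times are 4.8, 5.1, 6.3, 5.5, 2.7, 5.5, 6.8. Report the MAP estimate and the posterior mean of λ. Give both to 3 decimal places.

MAP: 0.214. Posterior mean: 0.236.

Σ times = 36.7. Posterior: Gamma(shape = 3.7+7 = 10.7, rate = 8.6+36.7 = 45.3).
Mode = (α−1)/β = 9.7/45.3 = 0.214.
Mean = α/β = 10.7/45.3 = 0.236.
Mean > mode: the posterior has a right tail.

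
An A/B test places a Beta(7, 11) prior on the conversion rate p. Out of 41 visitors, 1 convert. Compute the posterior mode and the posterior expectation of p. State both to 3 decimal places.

MAP = 0.123, posterior mean = 0.136

Posterior: Beta(7+1, 11+40) = Beta(8, 51).
Mode = (8−1)/(8+51−2) = 7/57 = 0.123.
Mean = 8/(8+51) = 8/59 = 0.136.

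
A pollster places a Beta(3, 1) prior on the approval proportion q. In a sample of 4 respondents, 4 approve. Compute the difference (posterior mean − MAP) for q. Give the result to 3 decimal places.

-0.125

Posterior: Beta(3+4, 1+0) = Beta(7, 1).
Since β = 1 ≤ 1 and α > 1, the Beta density is monotone increasing on [0,1]; the mode is at 1.
Mean = 7/(7+1) = 0.875.
Difference = 0.875 − 1.000 = -0.125.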